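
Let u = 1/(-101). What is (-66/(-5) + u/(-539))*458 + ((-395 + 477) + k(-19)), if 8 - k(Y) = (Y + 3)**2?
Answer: 1600400012/272195 ≈ 5879.6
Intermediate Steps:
u = -1/101 ≈ -0.0099010
k(Y) = 8 - (3 + Y)**2 (k(Y) = 8 - (Y + 3)**2 = 8 - (3 + Y)**2)
(-66/(-5) + u/(-539))*458 + ((-395 + 477) + k(-19)) = (-66/(-5) - 1/101/(-539))*458 + ((-395 + 477) + (8 - (3 - 19)**2)) = (-66*(-1/5) - 1/101*(-1/539))*458 + (82 + (8 - 1*(-16)**2)) = (66/5 + 1/54439)*458 + (82 + (8 - 1*256)) = (3592979/272195)*458 + (82 + (8 - 256)) = 1645584382/272195 + (82 - 248) = 1645584382/272195 - 166 = 1600400012/272195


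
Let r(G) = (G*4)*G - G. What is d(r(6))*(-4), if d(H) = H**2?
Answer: -76176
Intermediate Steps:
r(G) = -G + 4*G**2 (r(G) = (4*G)*G - G = 4*G**2 - G = -G + 4*G**2)
d(r(6))*(-4) = (6*(-1 + 4*6))**2*(-4) = (6*(-1 + 24))**2*(-4) = (6*23)**2*(-4) = 138**2*(-4) = 19044*(-4) = -76176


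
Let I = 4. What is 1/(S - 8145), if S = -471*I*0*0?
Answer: -1/8145 ≈ -0.00012277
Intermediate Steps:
S = 0 (S = -471*4*0*0 = -0*0 = -471*0 = 0)
1/(S - 8145) = 1/(0 - 8145) = 1/(-8145) = -1/8145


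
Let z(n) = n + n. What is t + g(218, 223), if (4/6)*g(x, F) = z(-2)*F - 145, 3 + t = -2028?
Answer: -7173/2 ≈ -3586.5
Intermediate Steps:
t = -2031 (t = -3 - 2028 = -2031)
z(n) = 2*n
g(x, F) = -435/2 - 6*F (g(x, F) = 3*((2*(-2))*F - 145)/2 = 3*(-4*F - 145)/2 = 3*(-145 - 4*F)/2 = -435/2 - 6*F)
t + g(218, 223) = -2031 + (-435/2 - 6*223) = -2031 + (-435/2 - 1338) = -2031 - 3111/2 = -7173/2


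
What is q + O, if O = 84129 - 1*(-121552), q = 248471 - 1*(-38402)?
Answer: 492554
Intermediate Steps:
q = 286873 (q = 248471 + 38402 = 286873)
O = 205681 (O = 84129 + 121552 = 205681)
q + O = 286873 + 205681 = 492554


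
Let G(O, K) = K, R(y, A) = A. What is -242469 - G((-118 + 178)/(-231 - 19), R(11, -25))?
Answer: -242444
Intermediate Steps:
-242469 - G((-118 + 178)/(-231 - 19), R(11, -25)) = -242469 - 1*(-25) = -242469 + 25 = -242444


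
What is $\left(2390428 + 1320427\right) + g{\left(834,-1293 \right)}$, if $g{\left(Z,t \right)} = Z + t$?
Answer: $3710396$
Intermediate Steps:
$\left(2390428 + 1320427\right) + g{\left(834,-1293 \right)} = \left(2390428 + 1320427\right) + \left(834 - 1293\right) = 3710855 - 459 = 3710396$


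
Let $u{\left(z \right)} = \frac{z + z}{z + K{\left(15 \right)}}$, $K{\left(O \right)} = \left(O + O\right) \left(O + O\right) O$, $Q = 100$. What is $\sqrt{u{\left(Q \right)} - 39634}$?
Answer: $\frac{i \sqrt{45816887}}{34} \approx 199.08 i$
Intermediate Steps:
$K{\left(O \right)} = 4 O^{3}$ ($K{\left(O \right)} = 2 O 2 O O = 4 O^{2} O = 4 O^{3}$)
$u{\left(z \right)} = \frac{2 z}{13500 + z}$ ($u{\left(z \right)} = \frac{z + z}{z + 4 \cdot 15^{3}} = \frac{2 z}{z + 4 \cdot 3375} = \frac{2 z}{z + 13500} = \frac{2 z}{13500 + z}$)
$\sqrt{u{\left(Q \right)} - 39634} = \sqrt{2 \cdot 100 \frac{1}{13500 + 100} - 39634} = \sqrt{2 \cdot 100 \cdot \frac{1}{13600} - 39634} = \sqrt{\frac{1}{68} - 39634} = \sqrt{- \frac{2695111}{68}} = \frac{i \sqrt{45816887}}{34}$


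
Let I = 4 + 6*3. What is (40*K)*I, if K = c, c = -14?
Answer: -12320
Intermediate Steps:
K = -14
I = 22 (I = 4 + 18 = 22)
(40*K)*I = (40*(-14))*22 = -560*22 = -12320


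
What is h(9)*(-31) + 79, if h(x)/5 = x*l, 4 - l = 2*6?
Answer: 11239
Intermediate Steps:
l = -8 (l = 4 - 2*6 = 4 - 1*12 = 4 - 12 = -8)
h(x) = -40*x (h(x) = 5*(x*(-8)) = 5*(-8*x) = -40*x)
h(9)*(-31) + 79 = -40*9*(-31) + 79 = -360*(-31) + 79 = 11160 + 79 = 11239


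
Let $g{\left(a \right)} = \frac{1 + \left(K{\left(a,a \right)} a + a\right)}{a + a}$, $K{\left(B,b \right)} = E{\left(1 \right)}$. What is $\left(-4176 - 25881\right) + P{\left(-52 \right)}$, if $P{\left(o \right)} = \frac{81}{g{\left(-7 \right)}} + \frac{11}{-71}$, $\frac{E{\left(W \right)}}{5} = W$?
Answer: $- \frac{87415864}{2911} \approx -30030.0$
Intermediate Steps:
$E{\left(W \right)} = 5 W$
$K{\left(B,b \right)} = 5$ ($K{\left(B,b \right)} = 5 \cdot 1 = 5$)
$g{\left(a \right)} = \frac{1 + 6 a}{2 a}$ ($g{\left(a \right)} = \frac{1 + \left(5 a + a\right)}{a + a} = \frac{1 + 6 a}{2 a}$)
$P{\left(o \right)} = \frac{80063}{2911}$ ($P{\left(o \right)} = \frac{81}{3 + \frac{1}{2 \left(-7\right)}} + \frac{11}{-71} = \frac{81}{3 + \frac{1}{2} \left(- \frac{1}{7}\right)} + 11 \left(- \frac{1}{71}\right) = \frac{81}{3 - \frac{1}{14}} - \frac{11}{71} = \frac{81}{\frac{41}{14}} - \frac{11}{71} = 81 \cdot \frac{14}{41} - \frac{11}{71} = \frac{1134}{41} - \frac{11}{71} = \frac{80063}{2911}$)
$\left(-4176 - 25881\right) + P{\left(-52 \right)} = \left(-4176 - 25881\right) + \frac{80063}{2911} = -30057 + \frac{80063}{2911} = - \frac{87415864}{2911}$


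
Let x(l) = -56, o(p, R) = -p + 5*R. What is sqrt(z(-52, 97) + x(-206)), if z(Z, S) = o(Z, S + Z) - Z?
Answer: sqrt(273) ≈ 16.523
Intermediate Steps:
z(Z, S) = 3*Z + 5*S (z(Z, S) = (-Z + 5*(S + Z)) - Z = (-Z + (5*S + 5*Z)) - Z = (4*Z + 5*S) - Z = 3*Z + 5*S)
sqrt(z(-52, 97) + x(-206)) = sqrt((3*(-52) + 5*97) - 56) = sqrt((-156 + 485) - 56) = sqrt(329 - 56) = sqrt(273)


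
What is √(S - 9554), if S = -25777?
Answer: I*√35331 ≈ 187.97*I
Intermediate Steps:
√(S - 9554) = √(-25777 - 9554) = √(-35331) = I*√35331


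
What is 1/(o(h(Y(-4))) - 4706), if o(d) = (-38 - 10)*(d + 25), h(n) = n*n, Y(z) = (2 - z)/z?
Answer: -1/6014 ≈ -0.00016628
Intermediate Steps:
Y(z) = (2 - z)/z
h(n) = n²
o(d) = -1200 - 48*d (o(d) = -48*(25 + d) = -1200 - 48*d)
1/(o(h(Y(-4))) - 4706) = 1/((-1200 - 48*(2 - 1*(-4))²/16) - 4706) = 1/((-1200 - 48*(2 + 4)²/16) - 4706) = 1/((-1200 - 48*(-¼*6)²) - 4706) = 1/((-1200 - 48*(-3/2)²) - 4706) = 1/((-1200 - 48*9/4) - 4706) = 1/((-1200 - 108) - 4706) = 1/(-1308 - 4706) = 1/(-6014) = -1/6014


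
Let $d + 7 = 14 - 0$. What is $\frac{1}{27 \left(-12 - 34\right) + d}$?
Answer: $- \frac{1}{1235} \approx -0.00080972$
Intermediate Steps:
$d = 7$ ($d = -7 + \left(14 - 0\right) = -7 + \left(14 + 0\right) = -7 + 14 = 7$)
$\frac{1}{27 \left(-12 - 34\right) + d} = \frac{1}{27 \left(-12 - 34\right) + 7} = \frac{1}{27 \left(-46\right) + 7} = \frac{1}{-1242 + 7} = \frac{1}{-1235} = - \frac{1}{1235}$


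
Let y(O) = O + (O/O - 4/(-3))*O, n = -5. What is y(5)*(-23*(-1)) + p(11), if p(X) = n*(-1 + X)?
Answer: 1000/3 ≈ 333.33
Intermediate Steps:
p(X) = 5 - 5*X (p(X) = -5*(-1 + X) = 5 - 5*X)
y(O) = 10*O/3 (y(O) = O + (1 - 4*(-⅓))*O = O + (1 + 4/3)*O = O + 7*O/3 = 10*O/3)
y(5)*(-23*(-1)) + p(11) = ((10/3)*5)*(-23*(-1)) + (5 - 5*11) = (50/3)*23 + (5 - 55) = 1150/3 - 50 = 1000/3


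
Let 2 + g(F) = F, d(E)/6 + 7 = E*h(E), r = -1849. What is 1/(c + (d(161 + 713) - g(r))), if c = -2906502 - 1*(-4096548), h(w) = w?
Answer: 1/5775111 ≈ 1.7316e-7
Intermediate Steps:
d(E) = -42 + 6*E² (d(E) = -42 + 6*(E*E) = -42 + 6*E²)
g(F) = -2 + F
c = 1190046 (c = -2906502 + 4096548 = 1190046)
1/(c + (d(161 + 713) - g(r))) = 1/(1190046 + ((-42 + 6*(161 + 713)²) - (-2 - 1849))) = 1/(1190046 + ((-42 + 6*874²) - 1*(-1851))) = 1/(1190046 + ((-42 + 6*763876) + 1851)) = 1/(1190046 + ((-42 + 4583256) + 1851)) = 1/(1190046 + (4583214 + 1851)) = 1/(1190046 + 4585065) = 1/5775111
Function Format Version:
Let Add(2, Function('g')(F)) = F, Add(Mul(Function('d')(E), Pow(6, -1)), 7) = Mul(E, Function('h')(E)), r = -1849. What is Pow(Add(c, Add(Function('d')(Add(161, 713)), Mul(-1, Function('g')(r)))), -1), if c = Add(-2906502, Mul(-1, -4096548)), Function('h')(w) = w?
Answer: Rational(1, 5775111) ≈ 1.7316e-7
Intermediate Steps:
Function('d')(E) = Add(-42, Mul(6, Pow(E, 2))) (Function('d')(E) = Add(-42, Mul(6, Mul(E, E))) = Add(-42, Mul(6, Pow(E, 2))))
Function('g')(F) = Add(-2, F)
c = 1190046 (c = Add(-2906502, 4096548) = 1190046)
Pow(Add(c, Add(Function('d')(Add(161, 713)), Mul(-1, Function('g')(r)))), -1) = Pow(Add(1190046, Add(Add(-42, Mul(6, Pow(Add(161, 713), 2))), Mul(-1, Add(-2, -1849)))), -1) = Pow(Add(1190046, Add(Add(-42, Mul(6, Pow(874, 2))), Mul(-1, -1851))), -1) = Pow(Add(1190046, Add(Add(-42, Mul(6, 763876)), 1851)), -1) = Pow(Add(1190046, Add(Add(-42, 4583256), 1851)), -1) = Pow(Add(1190046, Add(4583214, 1851)), -1) = Pow(Add(1190046, 4585065), -1) = Pow(5775111, -1) = Rational(1, 5775111)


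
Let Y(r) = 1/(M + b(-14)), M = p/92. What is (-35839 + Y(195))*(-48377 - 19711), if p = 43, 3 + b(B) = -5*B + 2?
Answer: 15595349208216/6391 ≈ 2.4402e+9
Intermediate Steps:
b(B) = -1 - 5*B (b(B) = -3 + (-5*B + 2) = -3 + (2 - 5*B) = -1 - 5*B)
M = 43/92 ≈ 0.46739
Y(r) = 92/6391 (Y(r) = 1/(43/92 + (-1 - 5*(-14))) = 1/(43/92 + (-1 + 70)) = 1/(43/92 + 69) = 1/(6391/92) = 92/6391)
(-35839 + Y(195))*(-48377 - 19711) = (-35839 + 92/6391)*(-48377 - 19711) = -229046957/6391*(-68088) = 15595349208216/6391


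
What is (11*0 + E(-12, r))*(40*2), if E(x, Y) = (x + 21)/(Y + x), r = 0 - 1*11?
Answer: -720/23 ≈ -31.304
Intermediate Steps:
r = -11 (r = 0 - 11 = -11)
E(x, Y) = (21 + x)/(Y + x)
(11*0 + E(-12, r))*(40*2) = (11*0 + (21 - 12)/(-11 - 12))*(40*2) = (0 + 9/(-23))*80 = (0 - 1/23*9)*80 = (0 - 9/23)*80 = -9/23*80 = -720/23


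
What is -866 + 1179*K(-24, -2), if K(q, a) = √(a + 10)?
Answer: -866 + 2358*√2 ≈ 2468.7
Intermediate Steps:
K(q, a) = √(10 + a)
-866 + 1179*K(-24, -2) = -866 + 1179*√(10 - 2) = -866 + 1179*√8 = -866 + 1179*(2*√2) = -866 + 2358*√2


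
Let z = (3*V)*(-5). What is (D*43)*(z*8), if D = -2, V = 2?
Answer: 20640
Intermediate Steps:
z = -30 (z = (3*2)*(-5) = 6*(-5) = -30)
(D*43)*(z*8) = (-2*43)*(-30*8) = -86*(-240) = 20640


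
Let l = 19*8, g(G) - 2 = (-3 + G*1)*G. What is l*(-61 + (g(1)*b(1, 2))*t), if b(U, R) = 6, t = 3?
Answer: -9272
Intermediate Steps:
g(G) = 2 + G*(-3 + G) (g(G) = 2 + (-3 + G*1)*G = 2 + (-3 + G)*G = 2 + G*(-3 + G))
l = 152
l*(-61 + (g(1)*b(1, 2))*t) = 152*(-61 + ((2 + 1² - 3*1)*6)*3) = 152*(-61 + ((2 + 1 - 3)*6)*3) = 152*(-61 + (0*6)*3) = 152*(-61 + 0*3) = 152*(-61 + 0) = 152*(-61) = -9272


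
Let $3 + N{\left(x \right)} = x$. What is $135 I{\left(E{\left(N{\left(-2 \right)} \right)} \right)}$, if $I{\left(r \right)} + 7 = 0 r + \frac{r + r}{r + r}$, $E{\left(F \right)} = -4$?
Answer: $-810$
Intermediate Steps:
$N{\left(x \right)} = -3 + x$
$I{\left(r \right)} = -6$ ($I{\left(r \right)} = -7 + \left(0 r + \frac{r + r}{r + r}\right) = -7 + \left(0 + \frac{2 r}{2 r}\right) = -7 + \left(0 + 2 r \frac{1}{2 r}\right) = -7 + \left(0 + 1\right) = -7 + 1 = -6$)
$135 I{\left(E{\left(N{\left(-2 \right)} \right)} \right)} = 135 \left(-6\right) = -810$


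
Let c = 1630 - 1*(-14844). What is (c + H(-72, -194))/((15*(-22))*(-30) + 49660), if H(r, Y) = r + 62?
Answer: 2058/7445 ≈ 0.27643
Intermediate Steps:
H(r, Y) = 62 + r
c = 16474 (c = 1630 + 14844 = 16474)
(c + H(-72, -194))/((15*(-22))*(-30) + 49660) = (16474 + (62 - 72))/((15*(-22))*(-30) + 49660) = (16474 - 10)/(-330*(-30) + 49660) = 16464/(9900 + 49660) = 16464/59560 = 16464*(1/59560) = 2058/7445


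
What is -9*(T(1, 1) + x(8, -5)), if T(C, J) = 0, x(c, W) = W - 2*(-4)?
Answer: -27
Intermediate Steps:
x(c, W) = 8 + W (x(c, W) = W + 8 = 8 + W)
-9*(T(1, 1) + x(8, -5)) = -9*(0 + (8 - 5)) = -9*(0 + 3) = -9*3 = -27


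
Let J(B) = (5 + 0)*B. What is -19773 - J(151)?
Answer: -20528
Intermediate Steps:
J(B) = 5*B
-19773 - J(151) = -19773 - 5*151 = -19773 - 1*755 = -19773 - 755 = -20528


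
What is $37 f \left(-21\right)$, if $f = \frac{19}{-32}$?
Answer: $\frac{14763}{32} \approx 461.34$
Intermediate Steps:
$f = - \frac{19}{32}$ ($f = 19 \left(- \frac{1}{32}\right) = - \frac{19}{32} \approx -0.59375$)
$37 f \left(-21\right) = 37 \left(- \frac{19}{32}\right) \left(-21\right) = \left(- \frac{703}{32}\right) \left(-21\right) = \frac{14763}{32}$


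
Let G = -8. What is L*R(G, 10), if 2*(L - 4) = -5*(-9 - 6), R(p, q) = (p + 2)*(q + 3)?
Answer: -3237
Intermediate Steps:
R(p, q) = (2 + p)*(3 + q)
L = 83/2 (L = 4 + (-5*(-9 - 6))/2 = 4 + (-5*(-15))/2 = 4 + (1/2)*75 = 4 + 75/2 = 83/2 ≈ 41.500)
L*R(G, 10) = 83*(6 + 2*10 + 3*(-8) - 8*10)/2 = 83*(6 + 20 - 24 - 80)/2 = (83/2)*(-78) = -3237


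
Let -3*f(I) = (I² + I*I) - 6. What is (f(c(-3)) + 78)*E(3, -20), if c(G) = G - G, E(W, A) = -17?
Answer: -1360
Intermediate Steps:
c(G) = 0
f(I) = 2 - 2*I²/3 (f(I) = -((I² + I*I) - 6)/3 = -((I² + I²) - 6)/3 = -(2*I² - 6)/3 = -(-6 + 2*I²)/3 = 2 - 2*I²/3)
(f(c(-3)) + 78)*E(3, -20) = ((2 - ⅔*0²) + 78)*(-17) = ((2 - ⅔*0) + 78)*(-17) = ((2 + 0) + 78)*(-17) = (2 + 78)*(-17) = 80*(-17) = -1360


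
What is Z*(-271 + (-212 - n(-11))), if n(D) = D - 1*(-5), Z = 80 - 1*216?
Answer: 64872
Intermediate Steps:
Z = -136 (Z = 80 - 216 = -136)
n(D) = 5 + D (n(D) = D + 5 = 5 + D)
Z*(-271 + (-212 - n(-11))) = -136*(-271 + (-212 - (5 - 11))) = -136*(-271 + (-212 - 1*(-6))) = -136*(-271 + (-212 + 6)) = -136*(-271 - 206) = -136*(-477) = 64872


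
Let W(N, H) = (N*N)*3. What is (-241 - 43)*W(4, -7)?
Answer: -13632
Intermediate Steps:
W(N, H) = 3*N**2 (W(N, H) = N**2*3 = 3*N**2)
(-241 - 43)*W(4, -7) = (-241 - 43)*(3*4**2) = -852*16 = -284*48 = -13632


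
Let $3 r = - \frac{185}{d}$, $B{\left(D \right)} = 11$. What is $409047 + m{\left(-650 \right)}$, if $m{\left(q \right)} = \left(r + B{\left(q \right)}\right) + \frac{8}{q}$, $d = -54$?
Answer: $\frac{21536963177}{52650} \approx 4.0906 \cdot 10^{5}$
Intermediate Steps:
$r = \frac{185}{162}$ ($r = \frac{\left(-185\right) \frac{1}{-54}}{3} = \frac{\left(-185\right) \left(- \frac{1}{54}\right)}{3} = \frac{1}{3} \cdot \frac{185}{54} = \frac{185}{162} \approx 1.142$)
$m{\left(q \right)} = \frac{1967}{162} + \frac{8}{q}$ ($m{\left(q \right)} = \left(\frac{185}{162} + 11\right) + \frac{8}{q} = \frac{1967}{162} + \frac{8}{q}$)
$409047 + m{\left(-650 \right)} = 409047 + \left(\frac{1967}{162} + \frac{8}{-650}\right) = 409047 + \left(\frac{1967}{162} + 8 \left(- \frac{1}{650}\right)\right) = 409047 + \left(\frac{1967}{162} - \frac{4}{325}\right) = 409047 + \frac{638627}{52650} = \frac{21536963177}{52650}$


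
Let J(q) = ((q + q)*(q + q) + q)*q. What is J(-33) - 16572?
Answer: -159231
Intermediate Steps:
J(q) = q*(q + 4*q**2) (J(q) = ((2*q)*(2*q) + q)*q = (4*q**2 + q)*q = (q + 4*q**2)*q = q*(q + 4*q**2))
J(-33) - 16572 = (-33)**2*(1 + 4*(-33)) - 16572 = 1089*(1 - 132) - 16572 = 1089*(-131) - 16572 = -142659 - 16572 = -159231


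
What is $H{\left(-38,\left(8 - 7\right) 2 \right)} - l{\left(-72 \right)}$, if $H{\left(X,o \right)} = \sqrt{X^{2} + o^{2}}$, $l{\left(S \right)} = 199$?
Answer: $-199 + 2 \sqrt{362} \approx -160.95$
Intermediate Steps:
$H{\left(-38,\left(8 - 7\right) 2 \right)} - l{\left(-72 \right)} = \sqrt{\left(-38\right)^{2} + \left(\left(8 - 7\right) 2\right)^{2}} - 199 = \sqrt{1444 + \left(1 \cdot 2\right)^{2}} - 199 = \sqrt{1444 + 2^{2}} - 199 = \sqrt{1444 + 4} - 199 = \sqrt{1448} - 199 = 2 \sqrt{362} - 199 = -199 + 2 \sqrt{362}$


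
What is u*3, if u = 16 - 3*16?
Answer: -96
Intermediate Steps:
u = -32 (u = 16 - 48 = -32)
u*3 = -32*3 = -96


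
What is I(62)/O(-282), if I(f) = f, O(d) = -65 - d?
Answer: 2/7 ≈ 0.28571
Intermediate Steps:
I(62)/O(-282) = 62/(-65 - 1*(-282)) = 62/(-65 + 282) = 62/217 = 62*(1/217) = 2/7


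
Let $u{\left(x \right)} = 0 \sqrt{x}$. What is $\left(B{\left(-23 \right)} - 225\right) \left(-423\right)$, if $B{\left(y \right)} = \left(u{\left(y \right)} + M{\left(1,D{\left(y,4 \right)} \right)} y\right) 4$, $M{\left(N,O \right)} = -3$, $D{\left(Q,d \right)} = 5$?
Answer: $-21573$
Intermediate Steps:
$u{\left(x \right)} = 0$
$B{\left(y \right)} = - 12 y$ ($B{\left(y \right)} = \left(0 - 3 y\right) 4 = - 3 y 4 = - 12 y$)
$\left(B{\left(-23 \right)} - 225\right) \left(-423\right) = \left(\left(-12\right) \left(-23\right) - 225\right) \left(-423\right) = \left(276 - 225\right) \left(-423\right) = 51 \left(-423\right) = -21573$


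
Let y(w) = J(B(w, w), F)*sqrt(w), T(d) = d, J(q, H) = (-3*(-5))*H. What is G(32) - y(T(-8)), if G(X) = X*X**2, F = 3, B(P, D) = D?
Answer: 32768 - 90*I*sqrt(2) ≈ 32768.0 - 127.28*I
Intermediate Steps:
J(q, H) = 15*H
G(X) = X**3
y(w) = 45*sqrt(w) (y(w) = (15*3)*sqrt(w) = 45*sqrt(w))
G(32) - y(T(-8)) = 32**3 - 45*sqrt(-8) = 32768 - 45*2*I*sqrt(2) = 32768 - 90*I*sqrt(2)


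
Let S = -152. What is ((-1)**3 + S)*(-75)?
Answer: 11475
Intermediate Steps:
((-1)**3 + S)*(-75) = ((-1)**3 - 152)*(-75) = (-1 - 152)*(-75) = -153*(-75) = 11475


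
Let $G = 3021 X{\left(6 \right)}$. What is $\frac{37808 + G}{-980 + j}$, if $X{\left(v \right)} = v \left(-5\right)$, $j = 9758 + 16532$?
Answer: $- \frac{26411}{12655} \approx -2.087$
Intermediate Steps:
$j = 26290$
$X{\left(v \right)} = - 5 v$
$G = -90630$ ($G = 3021 \left(\left(-5\right) 6\right) = 3021 \left(-30\right) = -90630$)
$\frac{37808 + G}{-980 + j} = \frac{37808 - 90630}{-980 + 26290} = - \frac{52822}{25310} = \left(-52822\right) \frac{1}{25310} = - \frac{26411}{12655}$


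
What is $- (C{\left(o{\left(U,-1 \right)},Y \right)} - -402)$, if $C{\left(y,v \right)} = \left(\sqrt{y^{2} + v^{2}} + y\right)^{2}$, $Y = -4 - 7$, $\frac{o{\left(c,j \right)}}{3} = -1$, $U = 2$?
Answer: $-541 + 6 \sqrt{130} \approx -472.59$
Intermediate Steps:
$o{\left(c,j \right)} = -3$ ($o{\left(c,j \right)} = 3 \left(-1\right) = -3$)
$Y = -11$ ($Y = -4 - 7 = -11$)
$C{\left(y,v \right)} = \left(y + \sqrt{v^{2} + y^{2}}\right)^{2}$ ($C{\left(y,v \right)} = \left(\sqrt{v^{2} + y^{2}} + y\right)^{2} = \left(y + \sqrt{v^{2} + y^{2}}\right)^{2}$)
$- (C{\left(o{\left(U,-1 \right)},Y \right)} - -402) = - (\left(-3 + \sqrt{\left(-11\right)^{2} + \left(-3\right)^{2}}\right)^{2} - -402) = - (\left(-3 + \sqrt{121 + 9}\right)^{2} + 402) = - (\left(-3 + \sqrt{130}\right)^{2} + 402) = - (402 + \left(-3 + \sqrt{130}\right)^{2}) = -402 - \left(-3 + \sqrt{130}\right)^{2}$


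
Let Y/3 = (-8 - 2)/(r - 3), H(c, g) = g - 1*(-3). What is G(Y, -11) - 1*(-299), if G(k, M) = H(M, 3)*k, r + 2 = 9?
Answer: 254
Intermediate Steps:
r = 7 (r = -2 + 9 = 7)
H(c, g) = 3 + g (H(c, g) = g + 3 = 3 + g)
Y = -15/2 (Y = 3*((-8 - 2)/(7 - 3)) = 3*(-10/4) = 3*(-10*¼) = 3*(-5/2) = -15/2 ≈ -7.5000)
G(k, M) = 6*k (G(k, M) = (3 + 3)*k = 6*k)
G(Y, -11) - 1*(-299) = 6*(-15/2) - 1*(-299) = -45 + 299 = 254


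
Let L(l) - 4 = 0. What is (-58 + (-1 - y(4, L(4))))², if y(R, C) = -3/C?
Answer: 54289/16 ≈ 3393.1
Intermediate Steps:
L(l) = 4 (L(l) = 4 + 0 = 4)
(-58 + (-1 - y(4, L(4))))² = (-58 + (-1 - (-3)/4))² = (-58 + (-1 - 1*(-¾)))² = (-58 + (-1 + ¾))² = (-58 - ¼)² = (-233/4)² = 54289/16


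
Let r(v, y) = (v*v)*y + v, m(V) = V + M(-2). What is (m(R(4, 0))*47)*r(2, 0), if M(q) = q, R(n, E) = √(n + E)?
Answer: 0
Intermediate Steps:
R(n, E) = √(E + n)
m(V) = -2 + V (m(V) = V - 2 = -2 + V)
r(v, y) = v + y*v² (r(v, y) = v²*y + v = y*v² + v = v + y*v²)
(m(R(4, 0))*47)*r(2, 0) = ((-2 + √(0 + 4))*47)*(2*(1 + 2*0)) = ((-2 + √4)*47)*(2*(1 + 0)) = ((-2 + 2)*47)*(2*1) = (0*47)*2 = 0*2 = 0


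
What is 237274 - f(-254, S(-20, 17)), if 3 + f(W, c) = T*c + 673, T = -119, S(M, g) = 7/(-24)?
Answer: 5677663/24 ≈ 2.3657e+5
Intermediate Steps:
S(M, g) = -7/24 (S(M, g) = 7*(-1/24) = -7/24)
f(W, c) = 670 - 119*c (f(W, c) = -3 + (-119*c + 673) = -3 + (673 - 119*c) = 670 - 119*c)
237274 - f(-254, S(-20, 17)) = 237274 - (670 - 119*(-7/24)) = 237274 - (670 + 833/24) = 237274 - 1*16913/24 = 237274 - 16913/24 = 5677663/24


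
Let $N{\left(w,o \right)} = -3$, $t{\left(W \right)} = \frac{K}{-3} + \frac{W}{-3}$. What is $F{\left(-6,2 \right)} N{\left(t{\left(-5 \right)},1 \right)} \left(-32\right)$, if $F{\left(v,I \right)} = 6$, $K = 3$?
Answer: $576$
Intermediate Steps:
$t{\left(W \right)} = -1 - \frac{W}{3}$ ($t{\left(W \right)} = \frac{3}{-3} + \frac{W}{-3} = 3 \left(- \frac{1}{3}\right) + W \left(- \frac{1}{3}\right) = -1 - \frac{W}{3}$)
$F{\left(-6,2 \right)} N{\left(t{\left(-5 \right)},1 \right)} \left(-32\right) = 6 \left(-3\right) \left(-32\right) = \left(-18\right) \left(-32\right) = 576$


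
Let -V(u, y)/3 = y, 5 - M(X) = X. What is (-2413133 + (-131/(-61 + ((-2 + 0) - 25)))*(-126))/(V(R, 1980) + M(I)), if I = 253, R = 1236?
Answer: 106186105/272272 ≈ 390.00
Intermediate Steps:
M(X) = 5 - X
V(u, y) = -3*y
(-2413133 + (-131/(-61 + ((-2 + 0) - 25)))*(-126))/(V(R, 1980) + M(I)) = (-2413133 + (-131/(-61 + ((-2 + 0) - 25)))*(-126))/(-3*1980 + (5 - 1*253)) = (-2413133 + (-131/(-61 + (-2 - 25)))*(-126))/(-5940 + (5 - 253)) = (-2413133 + (-131/(-61 - 27))*(-126))/(-5940 - 248) = (-2413133 + (-131/(-88))*(-126))/(-6188) = (-2413133 - 1/88*(-131)*(-126))*(-1/6188) = (-2413133 + (131/88)*(-126))*(-1/6188) = (-2413133 - 8253/44)*(-1/6188) = -106186105/44*(-1/6188) = 106186105/272272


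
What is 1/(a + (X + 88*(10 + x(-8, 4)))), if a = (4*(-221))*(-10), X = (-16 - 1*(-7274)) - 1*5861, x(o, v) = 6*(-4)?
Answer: 1/9005 ≈ 0.00011105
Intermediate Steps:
x(o, v) = -24
X = 1397 (X = (-16 + 7274) - 5861 = 7258 - 5861 = 1397)
a = 8840 (a = -884*(-10) = 8840)
1/(a + (X + 88*(10 + x(-8, 4)))) = 1/(8840 + (1397 + 88*(10 - 24))) = 1/(8840 + (1397 + 88*(-14))) = 1/(8840 + (1397 - 1232)) = 1/(8840 + 165) = 1/9005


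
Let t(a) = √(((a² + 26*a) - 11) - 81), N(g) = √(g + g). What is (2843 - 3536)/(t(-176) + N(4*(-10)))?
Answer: -693/(2*√6577 + 4*I*√5) ≈ -4.2596 + 0.23489*I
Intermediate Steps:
N(g) = √2*√g (N(g) = √(2*g) = √2*√g)
t(a) = √(-92 + a² + 26*a) (t(a) = √((-11 + a² + 26*a) - 81) = √(-92 + a² + 26*a))
(2843 - 3536)/(t(-176) + N(4*(-10))) = (2843 - 3536)/(√(-92 + (-176)² + 26*(-176)) + √2*√(4*(-10))) = -693/(√(-92 + 30976 - 4576) + √2*√(-40)) = -693/(√26308 + √2*(2*I*√10)) = -693/(2*√6577 + 4*I*√5)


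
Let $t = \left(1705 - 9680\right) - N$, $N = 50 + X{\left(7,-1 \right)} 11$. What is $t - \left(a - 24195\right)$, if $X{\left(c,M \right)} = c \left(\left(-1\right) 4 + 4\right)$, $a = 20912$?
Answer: $-4742$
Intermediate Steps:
$X{\left(c,M \right)} = 0$ ($X{\left(c,M \right)} = c \left(-4 + 4\right) = c 0 = 0$)
$N = 50$ ($N = 50 + 0 \cdot 11 = 50 + 0 = 50$)
$t = -8025$ ($t = \left(1705 - 9680\right) - 50 = -7975 - 50 = -8025$)
$t - \left(a - 24195\right) = -8025 - \left(20912 - 24195\right) = -8025 - -3283 = -8025 + 3283 = -4742$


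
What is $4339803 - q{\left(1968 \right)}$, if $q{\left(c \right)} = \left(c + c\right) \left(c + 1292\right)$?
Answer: $-8491557$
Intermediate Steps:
$q{\left(c \right)} = 2 c \left(1292 + c\right)$
$4339803 - q{\left(1968 \right)} = 4339803 - 2 \cdot 1968 \left(1292 + 1968\right) = 4339803 - 2 \cdot 1968 \cdot 3260 = 4339803 - 12831360 = -8491557$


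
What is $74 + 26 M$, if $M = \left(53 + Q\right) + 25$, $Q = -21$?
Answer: $1556$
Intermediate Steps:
$M = 57$ ($M = \left(53 - 21\right) + 25 = 32 + 25 = 57$)
$74 + 26 M = 74 + 26 \cdot 57 = 74 + 1482 = 1556$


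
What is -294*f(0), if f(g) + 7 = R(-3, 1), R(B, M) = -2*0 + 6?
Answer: 294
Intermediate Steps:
R(B, M) = 6 (R(B, M) = 0 + 6 = 6)
f(g) = -1 (f(g) = -7 + 6 = -1)
-294*f(0) = -294*(-1) = 294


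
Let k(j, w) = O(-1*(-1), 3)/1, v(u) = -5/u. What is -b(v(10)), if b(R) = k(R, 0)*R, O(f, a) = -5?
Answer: -5/2 ≈ -2.5000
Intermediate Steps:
k(j, w) = -5 (k(j, w) = -5/1 = -5*1 = -5)
b(R) = -5*R
-b(v(10)) = -(-5)*(-5/10) = -(-5)*(-5*⅒) = -(-5)*(-1)/2 = -1*5/2 = -5/2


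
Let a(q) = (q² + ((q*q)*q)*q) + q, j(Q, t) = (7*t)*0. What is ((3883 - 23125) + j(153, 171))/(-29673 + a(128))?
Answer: -19242/268422295 ≈ -7.1686e-5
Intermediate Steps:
j(Q, t) = 0
a(q) = q + q² + q⁴ (a(q) = (q² + (q²*q)*q) + q = (q² + q³*q) + q = (q² + q⁴) + q = q + q² + q⁴)
((3883 - 23125) + j(153, 171))/(-29673 + a(128)) = ((3883 - 23125) + 0)/(-29673 + 128*(1 + 128 + 128³)) = (-19242 + 0)/(-29673 + 128*(1 + 128 + 2097152)) = -19242/(-29673 + 128*2097281) = -19242/(-29673 + 268451968) = -19242/268422295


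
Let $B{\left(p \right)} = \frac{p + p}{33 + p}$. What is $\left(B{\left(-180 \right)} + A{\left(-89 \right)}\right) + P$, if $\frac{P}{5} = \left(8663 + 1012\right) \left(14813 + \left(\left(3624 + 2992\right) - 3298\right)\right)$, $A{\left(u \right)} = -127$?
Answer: $\frac{42977263022}{49} \approx 8.7709 \cdot 10^{8}$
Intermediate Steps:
$B{\left(p \right)} = \frac{2 p}{33 + p}$
$P = 877087125$ ($P = 5 \left(8663 + 1012\right) \left(14813 + \left(\left(3624 + 2992\right) - 3298\right)\right) = 5 \cdot 9675 \left(14813 + \left(6616 - 3298\right)\right) = 5 \cdot 9675 \left(14813 + 3318\right) = 5 \cdot 9675 \cdot 18131 = 5 \cdot 175417425 = 877087125$)
$\left(B{\left(-180 \right)} + A{\left(-89 \right)}\right) + P = \left(2 \left(-180\right) \frac{1}{33 - 180} - 127\right) + 877087125 = \left(2 \left(-180\right) \frac{1}{-147} - 127\right) + 877087125 = \left(2 \left(-180\right) \left(- \frac{1}{147}\right) - 127\right) + 877087125 = \left(\frac{120}{49} - 127\right) + 877087125 = - \frac{6103}{49} + 877087125 = \frac{42977263022}{49}$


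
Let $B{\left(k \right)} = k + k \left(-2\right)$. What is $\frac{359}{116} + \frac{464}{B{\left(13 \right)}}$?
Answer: $- \frac{49157}{1508} \approx -32.597$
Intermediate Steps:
$B{\left(k \right)} = - k$ ($B{\left(k \right)} = k - 2 k = - k$)
$\frac{359}{116} + \frac{464}{B{\left(13 \right)}} = \frac{359}{116} + \frac{464}{\left(-1\right) 13} = 359 \cdot \frac{1}{116} + \frac{464}{-13} = \frac{359}{116} + 464 \left(- \frac{1}{13}\right) = \frac{359}{116} - \frac{464}{13} = - \frac{49157}{1508}$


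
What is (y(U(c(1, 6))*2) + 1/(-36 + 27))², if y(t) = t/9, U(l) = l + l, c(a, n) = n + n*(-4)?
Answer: 5329/81 ≈ 65.790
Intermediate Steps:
c(a, n) = -3*n (c(a, n) = n - 4*n = -3*n)
U(l) = 2*l
y(t) = t/9 (y(t) = t*(⅑) = t/9)
(y(U(c(1, 6))*2) + 1/(-36 + 27))² = (((2*(-3*6))*2)/9 + 1/(-36 + 27))² = (((2*(-18))*2)/9 + 1/(-9))² = ((-36*2)/9 - ⅑)² = ((⅑)*(-72) - ⅑)² = (-8 - ⅑)² = (-73/9)² = 5329/81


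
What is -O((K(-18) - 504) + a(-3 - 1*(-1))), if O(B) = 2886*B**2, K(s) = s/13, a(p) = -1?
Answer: -9620567358/13 ≈ -7.4004e+8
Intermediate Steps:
K(s) = s/13 (K(s) = s*(1/13) = s/13)
-O((K(-18) - 504) + a(-3 - 1*(-1))) = -2886*(((1/13)*(-18) - 504) - 1)**2 = -2886*((-18/13 - 504) - 1)**2 = -2886*(-6570/13 - 1)**2 = -2886*(-6583/13)**2 = -2886*43335889/169 = -1*9620567358/13 = -9620567358/13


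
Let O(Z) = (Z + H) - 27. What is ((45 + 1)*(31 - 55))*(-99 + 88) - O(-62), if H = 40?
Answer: 12193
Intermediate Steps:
O(Z) = 13 + Z (O(Z) = (Z + 40) - 27 = (40 + Z) - 27 = 13 + Z)
((45 + 1)*(31 - 55))*(-99 + 88) - O(-62) = ((45 + 1)*(31 - 55))*(-99 + 88) - (13 - 62) = (46*(-24))*(-11) - 1*(-49) = -1104*(-11) + 49 = 12144 + 49 = 12193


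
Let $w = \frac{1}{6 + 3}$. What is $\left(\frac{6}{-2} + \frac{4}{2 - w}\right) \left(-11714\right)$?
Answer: $\frac{175710}{17} \approx 10336.0$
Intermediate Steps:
$w = \frac{1}{9} \approx 0.11111$
$\left(\frac{6}{-2} + \frac{4}{2 - w}\right) \left(-11714\right) = \left(\frac{6}{-2} + \frac{4}{2 - \frac{1}{9}}\right) \left(-11714\right) = \left(6 \left(- \frac{1}{2}\right) + \frac{4}{2 - \frac{1}{9}}\right) \left(-11714\right) = \left(-3 + \frac{4}{\frac{17}{9}}\right) \left(-11714\right) = \left(-3 + 4 \cdot \frac{9}{17}\right) \left(-11714\right) = \left(-3 + \frac{36}{17}\right) \left(-11714\right) = \left(- \frac{15}{17}\right) \left(-11714\right) = \frac{175710}{17}$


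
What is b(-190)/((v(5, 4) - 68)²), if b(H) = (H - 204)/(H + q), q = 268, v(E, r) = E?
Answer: -197/154791 ≈ -0.0012727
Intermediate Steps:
b(H) = (-204 + H)/(268 + H) (b(H) = (H - 204)/(H + 268) = (-204 + H)/(268 + H))
b(-190)/((v(5, 4) - 68)²) = ((-204 - 190)/(268 - 190))/((5 - 68)²) = (-394/78)/((-63)²) = ((1/78)*(-394))/3969 = -197/39*1/3969 = -197/154791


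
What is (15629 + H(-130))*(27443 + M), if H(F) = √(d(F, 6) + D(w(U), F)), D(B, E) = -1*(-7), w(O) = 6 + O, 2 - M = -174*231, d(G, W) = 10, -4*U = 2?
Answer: 1057129931 + 67639*√17 ≈ 1.0574e+9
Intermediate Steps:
U = -½ (U = -¼*2 = -½ ≈ -0.50000)
M = 40196 (M = 2 - (-174)*231 = 2 - 1*(-40194) = 2 + 40194 = 40196)
D(B, E) = 7
H(F) = √17 (H(F) = √(10 + 7) = √17)
(15629 + H(-130))*(27443 + M) = (15629 + √17)*(27443 + 40196) = (15629 + √17)*67639 = 1057129931 + 67639*√17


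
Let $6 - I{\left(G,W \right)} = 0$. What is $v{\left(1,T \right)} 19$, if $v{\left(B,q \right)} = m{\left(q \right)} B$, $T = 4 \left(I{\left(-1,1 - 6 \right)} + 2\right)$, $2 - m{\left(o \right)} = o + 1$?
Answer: $-589$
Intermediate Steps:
$m{\left(o \right)} = 1 - o$ ($m{\left(o \right)} = 2 - \left(o + 1\right) = 2 - \left(1 + o\right) = 1 - o$)
$I{\left(G,W \right)} = 6$ ($I{\left(G,W \right)} = 6 - 0 = 6 + 0 = 6$)
$T = 32$ ($T = 4 \left(6 + 2\right) = 4 \cdot 8 = 32$)
$v{\left(B,q \right)} = B \left(1 - q\right)$ ($v{\left(B,q \right)} = \left(1 - q\right) B = B \left(1 - q\right)$)
$v{\left(1,T \right)} 19 = 1 \left(1 - 32\right) 19 = 1 \left(-31\right) 19 = \left(-31\right) 19 = -589$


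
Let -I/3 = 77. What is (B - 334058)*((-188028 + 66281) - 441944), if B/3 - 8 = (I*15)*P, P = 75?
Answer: 627759555369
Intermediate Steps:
I = -231 (I = -3*77 = -231)
B = -779601 (B = 24 + 3*(-231*15*75) = 24 + 3*(-3465*75) = 24 + 3*(-259875) = 24 - 779625 = -779601)
(B - 334058)*((-188028 + 66281) - 441944) = (-779601 - 334058)*((-188028 + 66281) - 441944) = -1113659*(-121747 - 441944) = -1113659*(-563691) = 627759555369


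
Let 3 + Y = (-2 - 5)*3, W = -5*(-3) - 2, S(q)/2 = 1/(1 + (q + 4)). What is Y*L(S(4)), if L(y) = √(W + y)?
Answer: -8*√119 ≈ -87.270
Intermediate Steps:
S(q) = 2/(5 + q) (S(q) = 2/(1 + (q + 4)) = 2/(1 + (4 + q)) = 2/(5 + q))
W = 13 (W = 15 - 2 = 13)
L(y) = √(13 + y)
Y = -24 (Y = -3 + (-2 - 5)*3 = -3 - 7*3 = -3 - 21 = -24)
Y*L(S(4)) = -24*√(13 + 2/(5 + 4)) = -24*√(13 + 2/9) = -8*√119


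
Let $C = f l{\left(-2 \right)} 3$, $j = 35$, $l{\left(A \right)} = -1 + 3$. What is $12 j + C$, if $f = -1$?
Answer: $414$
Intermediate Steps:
$l{\left(A \right)} = 2$
$C = -6$ ($C = \left(-1\right) 2 \cdot 3 = \left(-2\right) 3 = -6$)
$12 j + C = 12 \cdot 35 - 6 = 420 - 6 = 414$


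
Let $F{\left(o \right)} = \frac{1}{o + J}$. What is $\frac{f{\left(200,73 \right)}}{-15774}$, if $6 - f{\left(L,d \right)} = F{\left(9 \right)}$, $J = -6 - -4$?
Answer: $- \frac{41}{110418} \approx -0.00037132$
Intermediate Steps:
$J = -2$ ($J = -6 + 4 = -2$)
$F{\left(o \right)} = \frac{1}{-2 + o}$ ($F{\left(o \right)} = \frac{1}{o - 2} = \frac{1}{-2 + o}$)
$f{\left(L,d \right)} = \frac{41}{7}$ ($f{\left(L,d \right)} = 6 - \frac{1}{-2 + 9} = 6 - \frac{1}{7} = \frac{41}{7}$)
$\frac{f{\left(200,73 \right)}}{-15774} = \frac{41}{7 \left(-15774\right)} = \frac{41}{7} \left(- \frac{1}{15774}\right) = - \frac{41}{110418}$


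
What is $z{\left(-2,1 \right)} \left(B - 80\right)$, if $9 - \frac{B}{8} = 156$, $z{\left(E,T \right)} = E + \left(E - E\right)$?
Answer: $2512$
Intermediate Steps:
$z{\left(E,T \right)} = E$ ($z{\left(E,T \right)} = E + 0 = E$)
$B = -1176$ ($B = 72 - 1248 = -1176$)
$z{\left(-2,1 \right)} \left(B - 80\right) = - 2 \left(-1176 - 80\right) = \left(-2\right) \left(-1256\right) = 2512$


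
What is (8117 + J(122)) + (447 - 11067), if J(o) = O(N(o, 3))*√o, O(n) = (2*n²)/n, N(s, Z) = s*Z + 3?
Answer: -2503 + 738*√122 ≈ 5648.5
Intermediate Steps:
N(s, Z) = 3 + Z*s (N(s, Z) = Z*s + 3 = 3 + Z*s)
O(n) = 2*n
J(o) = √o*(6 + 6*o) (J(o) = (2*(3 + 3*o))*√o = (6 + 6*o)*√o = √o*(6 + 6*o))
(8117 + J(122)) + (447 - 11067) = (8117 + 6*√122*(1 + 122)) + (447 - 11067) = (8117 + 6*√122*123) - 10620 = (8117 + 738*√122) - 10620 = -2503 + 738*√122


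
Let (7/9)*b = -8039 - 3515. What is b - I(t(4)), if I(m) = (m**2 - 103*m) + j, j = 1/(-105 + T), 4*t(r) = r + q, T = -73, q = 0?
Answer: -18382409/1246 ≈ -14753.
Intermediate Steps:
b = -103986/7 (b = 9*(-8039 - 3515)/7 = (9/7)*(-11554) = -103986/7 ≈ -14855.)
t(r) = r/4 (t(r) = (r + 0)/4 = r/4)
j = -1/178 (j = 1/(-105 - 73) = 1/(-178) = -1/178 ≈ -0.0056180)
I(m) = -1/178 + m**2 - 103*m (I(m) = (m**2 - 103*m) - 1/178 = -1/178 + m**2 - 103*m)
b - I(t(4)) = -103986/7 - (-1/178 + ((1/4)*4)**2 - 103*4/4) = -103986/7 - (-1/178 + 1**2 - 103*1) = -103986/7 - (-1/178 + 1 - 103) = -103986/7 - 1*(-18157/178) = -103986/7 + 18157/178 = -18382409/1246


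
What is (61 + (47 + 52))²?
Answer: 25600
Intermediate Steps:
(61 + (47 + 52))² = (61 + 99)² = 160² = 25600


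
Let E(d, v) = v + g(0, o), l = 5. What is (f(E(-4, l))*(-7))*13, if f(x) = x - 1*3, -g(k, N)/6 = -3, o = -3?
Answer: -1820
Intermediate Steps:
g(k, N) = 18 (g(k, N) = -6*(-3) = 18)
E(d, v) = 18 + v (E(d, v) = v + 18 = 18 + v)
f(x) = -3 + x (f(x) = x - 3 = -3 + x)
(f(E(-4, l))*(-7))*13 = ((-3 + (18 + 5))*(-7))*13 = ((-3 + 23)*(-7))*13 = (20*(-7))*13 = -140*13 = -1820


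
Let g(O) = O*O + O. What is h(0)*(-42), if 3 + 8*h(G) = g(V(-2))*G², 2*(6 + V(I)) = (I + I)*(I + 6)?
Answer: 63/4 ≈ 15.750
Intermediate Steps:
V(I) = -6 + I*(6 + I) (V(I) = -6 + ((I + I)*(I + 6))/2 = -6 + ((2*I)*(6 + I))/2 = -6 + (2*I*(6 + I))/2 = -6 + I*(6 + I))
g(O) = O + O² (g(O) = O² + O = O + O²)
h(G) = -3/8 + 91*G²/4 (h(G) = -3/8 + (((-6 + (-2)² + 6*(-2))*(1 + (-6 + (-2)² + 6*(-2))))*G²)/8 = -3/8 + (((-6 + 4 - 12)*(1 + (-6 + 4 - 12)))*G²)/8 = -3/8 + ((-14*(1 - 14))*G²)/8 = -3/8 + ((-14*(-13))*G²)/8 = -3/8 + (182*G²)/8 = -3/8 + 91*G²/4)
h(0)*(-42) = (-3/8 + (91/4)*0²)*(-42) = (-3/8 + (91/4)*0)*(-42) = (-3/8 + 0)*(-42) = -3/8*(-42) = 63/4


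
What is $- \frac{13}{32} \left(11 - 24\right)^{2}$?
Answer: $- \frac{2197}{32} \approx -68.656$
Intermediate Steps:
$- \frac{13}{32} \left(11 - 24\right)^{2} = \left(-13\right) \frac{1}{32} \left(-13\right)^{2} = \left(- \frac{13}{32}\right) 169 = - \frac{2197}{32}$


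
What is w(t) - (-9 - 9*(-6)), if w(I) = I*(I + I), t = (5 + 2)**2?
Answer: 4757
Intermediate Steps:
t = 49 (t = 7**2 = 49)
w(I) = 2*I**2 (w(I) = I*(2*I) = 2*I**2)
w(t) - (-9 - 9*(-6)) = 2*49**2 - (-9 - 9*(-6)) = 2*2401 - (-9 + 54) = 4802 - 1*45 = 4802 - 45 = 4757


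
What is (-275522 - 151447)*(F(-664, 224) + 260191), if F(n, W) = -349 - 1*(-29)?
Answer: -110956860999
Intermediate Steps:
F(n, W) = -320 (F(n, W) = -349 + 29 = -320)
(-275522 - 151447)*(F(-664, 224) + 260191) = (-275522 - 151447)*(-320 + 260191) = -426969*259871 = -110956860999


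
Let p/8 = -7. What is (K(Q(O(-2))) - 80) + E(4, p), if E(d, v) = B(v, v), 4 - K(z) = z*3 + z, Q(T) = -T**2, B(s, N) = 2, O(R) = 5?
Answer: 26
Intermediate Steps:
p = -56 (p = 8*(-7) = -56)
K(z) = 4 - 4*z (K(z) = 4 - (z*3 + z) = 4 - (3*z + z) = 4 - 4*z)
E(d, v) = 2
(K(Q(O(-2))) - 80) + E(4, p) = ((4 - (-4)*5**2) - 80) + 2 = ((4 - (-4)*25) - 80) + 2 = ((4 - 4*(-25)) - 80) + 2 = ((4 + 100) - 80) + 2 = (104 - 80) + 2 = 24 + 2 = 26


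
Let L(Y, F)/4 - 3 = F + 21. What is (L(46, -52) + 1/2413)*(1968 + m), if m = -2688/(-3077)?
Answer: -1637265327120/7424801 ≈ -2.2051e+5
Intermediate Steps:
L(Y, F) = 96 + 4*F (L(Y, F) = 12 + 4*(F + 21) = 12 + 4*(21 + F) = 12 + (84 + 4*F) = 96 + 4*F)
m = 2688/3077 (m = -2688*(-1/3077) = 2688/3077 ≈ 0.87358)
(L(46, -52) + 1/2413)*(1968 + m) = ((96 + 4*(-52)) + 1/2413)*(1968 + 2688/3077) = ((96 - 208) + 1/2413)*(6058224/3077) = (-112 + 1/2413)*(6058224/3077) = -270255/2413*6058224/3077 = -1637265327120/7424801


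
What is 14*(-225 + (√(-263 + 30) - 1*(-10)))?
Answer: -3010 + 14*I*√233 ≈ -3010.0 + 213.7*I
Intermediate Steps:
14*(-225 + (√(-263 + 30) - 1*(-10))) = 14*(-225 + (√(-233) + 10)) = 14*(-225 + (I*√233 + 10)) = 14*(-225 + (10 + I*√233)) = 14*(-215 + I*√233) = -3010 + 14*I*√233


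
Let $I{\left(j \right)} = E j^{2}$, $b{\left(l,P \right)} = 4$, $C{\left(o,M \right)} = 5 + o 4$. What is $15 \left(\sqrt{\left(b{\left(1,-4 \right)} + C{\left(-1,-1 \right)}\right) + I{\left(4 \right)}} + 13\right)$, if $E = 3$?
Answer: $195 + 15 \sqrt{53} \approx 304.2$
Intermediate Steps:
$C{\left(o,M \right)} = 5 + 4 o$
$I{\left(j \right)} = 3 j^{2}$
$15 \left(\sqrt{\left(b{\left(1,-4 \right)} + C{\left(-1,-1 \right)}\right) + I{\left(4 \right)}} + 13\right) = 15 \left(\sqrt{\left(4 + \left(5 + 4 \left(-1\right)\right)\right) + 3 \cdot 4^{2}} + 13\right) = 15 \left(\sqrt{\left(4 + \left(5 - 4\right)\right) + 3 \cdot 16} + 13\right) = 15 \left(\sqrt{\left(4 + 1\right) + 48} + 13\right) = 15 \left(\sqrt{5 + 48} + 13\right) = 15 \left(\sqrt{53} + 13\right) = 15 \left(13 + \sqrt{53}\right) = 195 + 15 \sqrt{53}$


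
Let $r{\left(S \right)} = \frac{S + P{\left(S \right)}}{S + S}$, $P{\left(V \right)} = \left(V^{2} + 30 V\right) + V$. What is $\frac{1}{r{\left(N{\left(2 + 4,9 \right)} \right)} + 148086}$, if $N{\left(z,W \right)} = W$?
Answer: $\frac{2}{296213} \approx 6.7519 \cdot 10^{-6}$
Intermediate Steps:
$P{\left(V \right)} = V^{2} + 31 V$
$r{\left(S \right)} = \frac{S + S \left(31 + S\right)}{2 S}$ ($r{\left(S \right)} = \frac{S + S \left(31 + S\right)}{S + S} = \frac{S + S \left(31 + S\right)}{2 S}$)
$\frac{1}{r{\left(N{\left(2 + 4,9 \right)} \right)} + 148086} = \frac{1}{\left(16 + \frac{1}{2} \cdot 9\right) + 148086} = \frac{1}{\left(16 + \frac{9}{2}\right) + 148086} = \frac{1}{\frac{41}{2} + 148086} = \frac{1}{\frac{296213}{2}} = \frac{2}{296213}$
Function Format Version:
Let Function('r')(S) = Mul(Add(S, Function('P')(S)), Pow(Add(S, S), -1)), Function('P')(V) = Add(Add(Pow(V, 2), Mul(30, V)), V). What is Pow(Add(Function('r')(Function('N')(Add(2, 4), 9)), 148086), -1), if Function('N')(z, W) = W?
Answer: Rational(2, 296213) ≈ 6.7519e-6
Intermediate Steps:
Function('P')(V) = Add(Pow(V, 2), Mul(31, V))
Function('r')(S) = Mul(Rational(1, 2), Pow(S, -1), Add(S, Mul(S, Add(31, S)))) (Function('r')(S) = Mul(Add(S, Mul(S, Add(31, S))), Pow(Add(S, S), -1)) = Mul(Add(S, Mul(S, Add(31, S))), Pow(Mul(2, S), -1)) = Mul(Add(S, Mul(S, Add(31, S))), Mul(Rational(1, 2), Pow(S, -1))) = Mul(Rational(1, 2), Pow(S, -1), Add(S, Mul(S, Add(31, S)))))
Pow(Add(Function('r')(Function('N')(Add(2, 4), 9)), 148086), -1) = Pow(Add(Add(16, Mul(Rational(1, 2), 9)), 148086), -1) = Pow(Add(Add(16, Rational(9, 2)), 148086), -1) = Pow(Add(Rational(41, 2), 148086), -1) = Pow(Rational(296213, 2), -1) = Rational(2, 296213)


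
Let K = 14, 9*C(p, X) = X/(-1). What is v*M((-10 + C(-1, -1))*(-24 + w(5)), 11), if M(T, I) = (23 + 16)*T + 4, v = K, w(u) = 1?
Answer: 372722/3 ≈ 1.2424e+5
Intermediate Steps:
C(p, X) = -X/9 (C(p, X) = (X/(-1))/9 = (X*(-1))/9 = (-X)/9 = -X/9)
v = 14
M(T, I) = 4 + 39*T (M(T, I) = 39*T + 4 = 4 + 39*T)
v*M((-10 + C(-1, -1))*(-24 + w(5)), 11) = 14*(4 + 39*((-10 - ⅑*(-1))*(-24 + 1))) = 14*(4 + 39*((-10 + ⅑)*(-23))) = 14*(4 + 39*(-89/9*(-23))) = 14*(4 + 39*(2047/9)) = 14*(4 + 26611/3) = 14*(26623/3) = 372722/3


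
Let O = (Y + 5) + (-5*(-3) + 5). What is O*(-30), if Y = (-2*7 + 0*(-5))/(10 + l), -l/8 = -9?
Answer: -30540/41 ≈ -744.88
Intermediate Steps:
l = 72 (l = -8*(-9) = 72)
Y = -7/41 (Y = (-2*7 + 0*(-5))/(10 + 72) = (-14 + 0)/82 = -14*1/82 = -7/41 ≈ -0.17073)
O = 1018/41 (O = (-7/41 + 5) + (-5*(-3) + 5) = 198/41 + (15 + 5) = 198/41 + 20 = 1018/41 ≈ 24.829)
O*(-30) = (1018/41)*(-30) = -30540/41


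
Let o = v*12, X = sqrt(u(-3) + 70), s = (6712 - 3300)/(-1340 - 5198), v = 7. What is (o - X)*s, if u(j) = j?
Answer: -20472/467 + 1706*sqrt(67)/3269 ≈ -39.566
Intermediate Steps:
s = -1706/3269 (s = 3412/(-6538) = 3412*(-1/6538) = -1706/3269 ≈ -0.52187)
X = sqrt(67) (X = sqrt(-3 + 70) = sqrt(67) ≈ 8.1853)
o = 84 (o = 7*12 = 84)
(o - X)*s = (84 - sqrt(67))*(-1706/3269) = -20472/467 + 1706*sqrt(67)/3269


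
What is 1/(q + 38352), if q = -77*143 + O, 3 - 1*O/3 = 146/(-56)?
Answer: 28/766019 ≈ 3.6553e-5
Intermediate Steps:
O = 471/28 (O = 9 - 438/(-56) = 9 - 438*(-1)/56 = 9 - 3*(-73/28) = 9 + 219/28 = 471/28 ≈ 16.821)
q = -307837/28 (q = -77*143 + 471/28 = -11011 + 471/28 = -307837/28 ≈ -10994.)
1/(q + 38352) = 1/(-307837/28 + 38352) = 1/(766019/28) = 28/766019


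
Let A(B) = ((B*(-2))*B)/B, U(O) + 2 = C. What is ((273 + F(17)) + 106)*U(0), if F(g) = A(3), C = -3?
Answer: -1865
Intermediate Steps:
U(O) = -5 (U(O) = -2 - 3 = -5)
A(B) = -2*B (A(B) = ((-2*B)*B)/B = (-2*B²)/B = -2*B)
F(g) = -6 (F(g) = -2*3 = -6)
((273 + F(17)) + 106)*U(0) = ((273 - 6) + 106)*(-5) = (267 + 106)*(-5) = 373*(-5) = -1865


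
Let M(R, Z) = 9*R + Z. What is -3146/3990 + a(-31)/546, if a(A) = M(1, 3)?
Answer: -19879/25935 ≈ -0.76649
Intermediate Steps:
M(R, Z) = Z + 9*R
a(A) = 12 (a(A) = 3 + 9*1 = 3 + 9 = 12)
-3146/3990 + a(-31)/546 = -3146/3990 + 12/546 = -3146*1/3990 + 12*(1/546) = -1573/1995 + 2/91 = -19879/25935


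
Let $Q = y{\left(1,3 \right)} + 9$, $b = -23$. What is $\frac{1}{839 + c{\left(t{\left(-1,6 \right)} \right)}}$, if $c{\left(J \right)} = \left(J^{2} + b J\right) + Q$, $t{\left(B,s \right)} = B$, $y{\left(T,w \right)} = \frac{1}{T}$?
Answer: $\frac{1}{873} \approx 0.0011455$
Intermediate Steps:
$Q = 10$ ($Q = 1^{-1} + 9 = 1 + 9 = 10$)
$c{\left(J \right)} = 10 + J^{2} - 23 J$ ($c{\left(J \right)} = \left(J^{2} - 23 J\right) + 10 = 10 + J^{2} - 23 J$)
$\frac{1}{839 + c{\left(t{\left(-1,6 \right)} \right)}} = \frac{1}{839 + \left(10 + \left(-1\right)^{2} - -23\right)} = \frac{1}{839 + \left(10 + 1 + 23\right)} = \frac{1}{839 + 34} = \frac{1}{873}$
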